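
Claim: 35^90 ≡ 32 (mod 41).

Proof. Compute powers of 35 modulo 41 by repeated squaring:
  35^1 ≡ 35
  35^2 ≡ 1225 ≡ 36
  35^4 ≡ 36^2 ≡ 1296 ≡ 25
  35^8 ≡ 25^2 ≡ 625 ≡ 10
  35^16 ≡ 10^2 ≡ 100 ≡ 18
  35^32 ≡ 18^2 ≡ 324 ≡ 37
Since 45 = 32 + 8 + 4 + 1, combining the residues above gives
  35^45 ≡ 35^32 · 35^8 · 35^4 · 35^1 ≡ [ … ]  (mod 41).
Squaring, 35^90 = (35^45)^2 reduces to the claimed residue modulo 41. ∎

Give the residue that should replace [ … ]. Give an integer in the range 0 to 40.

35^32 · 35^8 · 35^4 · 35^1 ≡ 37 · 10 · 25 · 35 = 323750.
323750 mod 41 = 14, so 35^45 ≡ 14 (mod 41).

14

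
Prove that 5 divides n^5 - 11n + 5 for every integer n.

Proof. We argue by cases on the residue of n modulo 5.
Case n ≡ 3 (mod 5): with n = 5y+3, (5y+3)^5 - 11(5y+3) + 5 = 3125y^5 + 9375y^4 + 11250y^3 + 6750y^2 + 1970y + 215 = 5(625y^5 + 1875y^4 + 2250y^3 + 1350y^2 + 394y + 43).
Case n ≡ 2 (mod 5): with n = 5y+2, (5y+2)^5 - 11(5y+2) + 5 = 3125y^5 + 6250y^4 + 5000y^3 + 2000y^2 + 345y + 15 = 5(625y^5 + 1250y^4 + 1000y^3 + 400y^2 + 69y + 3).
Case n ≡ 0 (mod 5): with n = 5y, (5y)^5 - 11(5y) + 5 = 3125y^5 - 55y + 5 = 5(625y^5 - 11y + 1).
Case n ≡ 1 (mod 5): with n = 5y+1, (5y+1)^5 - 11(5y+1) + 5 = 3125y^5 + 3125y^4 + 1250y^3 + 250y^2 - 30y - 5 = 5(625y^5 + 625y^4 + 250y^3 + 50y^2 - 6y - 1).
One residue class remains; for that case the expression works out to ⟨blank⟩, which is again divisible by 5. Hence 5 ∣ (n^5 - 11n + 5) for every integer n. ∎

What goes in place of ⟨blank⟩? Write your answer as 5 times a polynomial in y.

The residues treated are {3, 2, 0, 1}, so the missing case is n ≡ 4 (mod 5); write n = 5y+4.
Then (5y+4)^5 - 11(5y+4) + 5 = 3125y^5 + 12500y^4 + 20000y^3 + 16000y^2 + 6345y + 985 = 5(625y^5 + 2500y^4 + 4000y^3 + 3200y^2 + 1269y + 197).

5(625y^5 + 2500y^4 + 4000y^3 + 3200y^2 + 1269y + 197)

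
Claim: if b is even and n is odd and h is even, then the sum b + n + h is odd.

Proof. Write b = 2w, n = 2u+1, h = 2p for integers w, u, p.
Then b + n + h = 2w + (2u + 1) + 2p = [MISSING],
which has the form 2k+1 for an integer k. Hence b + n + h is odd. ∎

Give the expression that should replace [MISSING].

2(p + u + w) + 1

Expanding: 2w + (2u + 1) + 2p = 2p + 2u + 2w + 1.
Every term except the constant is even, so this is 2(p + u + w) + 1,
and p + u + w ∈ ℤ gives the required form.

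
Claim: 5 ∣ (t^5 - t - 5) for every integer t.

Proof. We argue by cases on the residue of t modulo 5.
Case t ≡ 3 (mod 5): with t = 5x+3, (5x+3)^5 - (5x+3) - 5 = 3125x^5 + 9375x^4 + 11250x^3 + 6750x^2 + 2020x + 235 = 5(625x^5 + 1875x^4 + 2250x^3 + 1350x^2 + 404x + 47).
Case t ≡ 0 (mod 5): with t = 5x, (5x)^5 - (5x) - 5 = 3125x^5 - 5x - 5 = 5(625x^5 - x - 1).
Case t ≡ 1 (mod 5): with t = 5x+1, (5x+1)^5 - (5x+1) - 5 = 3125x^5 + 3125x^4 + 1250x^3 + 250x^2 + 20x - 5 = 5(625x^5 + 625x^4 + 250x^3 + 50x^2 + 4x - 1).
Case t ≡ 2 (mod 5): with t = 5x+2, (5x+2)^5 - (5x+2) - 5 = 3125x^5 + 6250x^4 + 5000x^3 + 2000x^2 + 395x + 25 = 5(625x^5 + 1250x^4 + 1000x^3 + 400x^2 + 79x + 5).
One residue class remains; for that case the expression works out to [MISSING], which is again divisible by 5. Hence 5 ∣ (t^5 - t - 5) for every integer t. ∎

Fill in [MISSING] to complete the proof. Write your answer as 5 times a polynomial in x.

5(625x^5 + 2500x^4 + 4000x^3 + 3200x^2 + 1279x + 203)

The residues treated are {3, 0, 1, 2}, so the missing case is t ≡ 4 (mod 5); write t = 5x+4.
Then (5x+4)^5 - (5x+4) - 5 = 3125x^5 + 12500x^4 + 20000x^3 + 16000x^2 + 6395x + 1015 = 5(625x^5 + 2500x^4 + 4000x^3 + 3200x^2 + 1279x + 203).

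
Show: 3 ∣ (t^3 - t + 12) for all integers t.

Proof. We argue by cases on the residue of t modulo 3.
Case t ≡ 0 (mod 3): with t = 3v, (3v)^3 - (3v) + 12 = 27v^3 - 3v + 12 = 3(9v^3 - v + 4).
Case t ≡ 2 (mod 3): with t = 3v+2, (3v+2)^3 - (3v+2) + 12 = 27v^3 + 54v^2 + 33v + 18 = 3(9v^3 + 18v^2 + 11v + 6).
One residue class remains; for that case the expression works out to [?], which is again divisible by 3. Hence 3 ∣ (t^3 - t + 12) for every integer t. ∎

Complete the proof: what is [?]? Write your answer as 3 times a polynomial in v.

3(9v^3 + 9v^2 + 2v + 4)

The residues treated are {0, 2}, so the missing case is t ≡ 1 (mod 3); write t = 3v+1.
Then (3v+1)^3 - (3v+1) + 12 = 27v^3 + 27v^2 + 6v + 12 = 3(9v^3 + 9v^2 + 2v + 4).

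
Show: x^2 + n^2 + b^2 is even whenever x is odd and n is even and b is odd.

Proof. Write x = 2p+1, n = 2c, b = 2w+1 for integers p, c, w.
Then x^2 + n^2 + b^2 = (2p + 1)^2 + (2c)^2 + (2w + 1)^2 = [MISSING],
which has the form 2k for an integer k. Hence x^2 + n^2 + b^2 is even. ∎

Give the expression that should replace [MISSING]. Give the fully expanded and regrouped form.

2(2c^2 + 2p^2 + 2p + 2w^2 + 2w + 1)

Expanding: (2p + 1)^2 + (2c)^2 + (2w + 1)^2 = 4c^2 + 4p^2 + 4p + 4w^2 + 4w + 2.
Every term is even; pulling out the factor of 2 gives 2(2c^2 + 2p^2 + 2p + 2w^2 + 2w + 1).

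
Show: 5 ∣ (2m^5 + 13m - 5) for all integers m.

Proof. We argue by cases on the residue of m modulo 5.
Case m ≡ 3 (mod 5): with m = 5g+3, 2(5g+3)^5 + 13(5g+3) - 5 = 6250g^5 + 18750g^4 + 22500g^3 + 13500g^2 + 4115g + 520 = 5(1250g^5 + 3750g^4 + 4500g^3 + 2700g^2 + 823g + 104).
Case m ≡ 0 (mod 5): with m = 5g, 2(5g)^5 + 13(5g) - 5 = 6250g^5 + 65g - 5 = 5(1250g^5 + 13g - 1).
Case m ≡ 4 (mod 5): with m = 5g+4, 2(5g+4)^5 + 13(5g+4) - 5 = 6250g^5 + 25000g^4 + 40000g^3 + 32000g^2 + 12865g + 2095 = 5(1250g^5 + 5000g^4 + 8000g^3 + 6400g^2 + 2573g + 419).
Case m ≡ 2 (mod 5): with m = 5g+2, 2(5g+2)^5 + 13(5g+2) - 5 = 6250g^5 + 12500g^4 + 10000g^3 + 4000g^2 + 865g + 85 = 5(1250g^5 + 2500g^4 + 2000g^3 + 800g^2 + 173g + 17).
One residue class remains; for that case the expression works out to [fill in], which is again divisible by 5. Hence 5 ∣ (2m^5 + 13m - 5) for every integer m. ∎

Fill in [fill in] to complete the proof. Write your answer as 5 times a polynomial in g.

The residues treated are {3, 0, 4, 2}, so the missing case is m ≡ 1 (mod 5); write m = 5g+1.
Then 2(5g+1)^5 + 13(5g+1) - 5 = 6250g^5 + 6250g^4 + 2500g^3 + 500g^2 + 115g + 10 = 5(1250g^5 + 1250g^4 + 500g^3 + 100g^2 + 23g + 2).

5(1250g^5 + 1250g^4 + 500g^3 + 100g^2 + 23g + 2)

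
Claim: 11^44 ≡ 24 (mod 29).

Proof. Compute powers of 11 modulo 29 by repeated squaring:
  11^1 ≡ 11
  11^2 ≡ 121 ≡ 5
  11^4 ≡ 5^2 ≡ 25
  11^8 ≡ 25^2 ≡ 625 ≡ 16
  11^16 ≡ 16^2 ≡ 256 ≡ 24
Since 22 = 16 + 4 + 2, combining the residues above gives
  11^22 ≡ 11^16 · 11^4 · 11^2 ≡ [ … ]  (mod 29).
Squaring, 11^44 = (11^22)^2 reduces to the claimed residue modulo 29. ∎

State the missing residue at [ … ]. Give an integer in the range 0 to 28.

11^16 · 11^4 · 11^2 ≡ 24 · 25 · 5 = 3000.
3000 mod 29 = 13, so 11^22 ≡ 13 (mod 29).

13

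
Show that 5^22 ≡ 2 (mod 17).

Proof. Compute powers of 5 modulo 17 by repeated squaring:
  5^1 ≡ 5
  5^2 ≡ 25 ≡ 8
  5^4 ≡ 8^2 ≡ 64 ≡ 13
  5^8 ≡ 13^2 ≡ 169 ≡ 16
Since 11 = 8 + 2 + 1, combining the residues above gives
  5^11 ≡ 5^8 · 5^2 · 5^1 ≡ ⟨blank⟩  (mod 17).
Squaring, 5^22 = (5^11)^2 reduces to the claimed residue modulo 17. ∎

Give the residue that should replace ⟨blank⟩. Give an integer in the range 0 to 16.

5^8 · 5^2 · 5^1 ≡ 16 · 8 · 5 = 640.
640 mod 17 = 11, so 5^11 ≡ 11 (mod 17).

11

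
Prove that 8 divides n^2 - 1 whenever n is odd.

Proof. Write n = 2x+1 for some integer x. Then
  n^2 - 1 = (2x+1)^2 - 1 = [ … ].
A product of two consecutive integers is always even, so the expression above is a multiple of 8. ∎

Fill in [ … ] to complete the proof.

4x(x + 1)

(2x+1)^2 - 1 = 4x^2 + 4x + 1 - 1 = 4x^2 + 4x = 4x(x+1).
Since x and x+1 are consecutive, x(x+1) is even, and 4·(even) is a multiple of 8.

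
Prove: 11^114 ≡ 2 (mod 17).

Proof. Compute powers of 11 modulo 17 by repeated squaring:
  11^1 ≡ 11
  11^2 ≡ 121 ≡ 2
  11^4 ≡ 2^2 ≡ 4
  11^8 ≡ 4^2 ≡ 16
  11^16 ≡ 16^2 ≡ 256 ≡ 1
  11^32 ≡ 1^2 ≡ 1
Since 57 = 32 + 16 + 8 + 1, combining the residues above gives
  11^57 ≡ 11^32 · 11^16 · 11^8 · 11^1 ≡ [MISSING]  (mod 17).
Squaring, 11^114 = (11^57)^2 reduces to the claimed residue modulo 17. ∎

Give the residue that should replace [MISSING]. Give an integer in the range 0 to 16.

6

Multiply the listed residues: 1 · 1 · 16 · 11 = 1 → 16 → 176.
Reducing modulo 17: 176 = 10·17 + 6, so 11^57 ≡ 6.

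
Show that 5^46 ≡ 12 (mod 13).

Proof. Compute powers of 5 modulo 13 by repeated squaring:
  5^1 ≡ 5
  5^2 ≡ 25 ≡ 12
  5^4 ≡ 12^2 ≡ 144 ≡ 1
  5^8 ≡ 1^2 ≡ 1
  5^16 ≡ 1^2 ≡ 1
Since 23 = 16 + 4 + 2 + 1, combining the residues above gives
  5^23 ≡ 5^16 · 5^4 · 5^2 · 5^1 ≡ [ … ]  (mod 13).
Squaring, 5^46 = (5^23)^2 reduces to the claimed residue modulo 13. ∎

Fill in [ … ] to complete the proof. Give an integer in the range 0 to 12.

Multiply the listed residues: 1 · 1 · 12 · 5 = 1 → 12 → 60.
Reducing modulo 13: 60 = 4·13 + 8, so 5^23 ≡ 8.

8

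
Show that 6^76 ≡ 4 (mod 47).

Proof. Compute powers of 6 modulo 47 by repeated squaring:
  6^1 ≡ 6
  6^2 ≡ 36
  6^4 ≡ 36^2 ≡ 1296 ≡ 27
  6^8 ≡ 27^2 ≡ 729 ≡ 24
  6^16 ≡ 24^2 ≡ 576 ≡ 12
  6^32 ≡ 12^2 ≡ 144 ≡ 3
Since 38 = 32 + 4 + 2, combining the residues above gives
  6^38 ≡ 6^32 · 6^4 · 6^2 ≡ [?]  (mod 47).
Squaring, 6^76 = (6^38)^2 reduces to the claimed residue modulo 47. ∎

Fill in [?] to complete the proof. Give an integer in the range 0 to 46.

6^32 · 6^4 · 6^2 ≡ 3 · 27 · 36 = 2916.
2916 mod 47 = 2, so 6^38 ≡ 2 (mod 47).

2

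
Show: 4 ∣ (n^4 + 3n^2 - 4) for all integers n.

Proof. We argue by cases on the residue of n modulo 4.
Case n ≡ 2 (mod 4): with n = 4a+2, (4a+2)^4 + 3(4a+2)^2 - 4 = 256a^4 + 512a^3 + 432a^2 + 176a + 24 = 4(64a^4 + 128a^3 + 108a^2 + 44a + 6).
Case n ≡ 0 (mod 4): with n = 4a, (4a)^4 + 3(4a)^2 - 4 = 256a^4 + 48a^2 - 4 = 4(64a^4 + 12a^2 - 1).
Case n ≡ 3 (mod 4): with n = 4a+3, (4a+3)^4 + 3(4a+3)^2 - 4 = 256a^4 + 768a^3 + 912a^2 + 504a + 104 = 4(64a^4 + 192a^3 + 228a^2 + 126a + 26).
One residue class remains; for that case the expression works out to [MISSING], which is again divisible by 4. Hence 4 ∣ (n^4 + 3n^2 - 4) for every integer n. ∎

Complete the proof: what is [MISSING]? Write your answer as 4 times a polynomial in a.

The residues treated are {2, 0, 3}, so the missing case is n ≡ 1 (mod 4); write n = 4a+1.
Then (4a+1)^4 + 3(4a+1)^2 - 4 = 256a^4 + 256a^3 + 144a^2 + 40a = 4(64a^4 + 64a^3 + 36a^2 + 10a).

4(64a^4 + 64a^3 + 36a^2 + 10a)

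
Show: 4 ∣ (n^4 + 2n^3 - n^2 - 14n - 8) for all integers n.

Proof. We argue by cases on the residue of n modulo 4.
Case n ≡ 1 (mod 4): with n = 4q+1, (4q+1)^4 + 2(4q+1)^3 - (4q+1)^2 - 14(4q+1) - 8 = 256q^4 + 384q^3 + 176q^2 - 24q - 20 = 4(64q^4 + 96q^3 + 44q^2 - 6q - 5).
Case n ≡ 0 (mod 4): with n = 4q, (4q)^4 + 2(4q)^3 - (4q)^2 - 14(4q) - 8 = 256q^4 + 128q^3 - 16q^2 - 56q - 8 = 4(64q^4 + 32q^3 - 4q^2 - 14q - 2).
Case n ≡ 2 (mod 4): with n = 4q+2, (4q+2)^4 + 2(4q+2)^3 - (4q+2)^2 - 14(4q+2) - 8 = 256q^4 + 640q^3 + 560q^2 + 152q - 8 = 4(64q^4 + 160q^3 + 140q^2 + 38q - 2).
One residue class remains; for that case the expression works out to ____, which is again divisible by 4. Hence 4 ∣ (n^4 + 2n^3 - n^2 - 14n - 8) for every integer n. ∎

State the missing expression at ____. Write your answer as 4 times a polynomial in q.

Only n ≡ 3 (mod 4) is unaccounted for. Put n = 4q+3:
(4q+3)^4 + 2(4q+3)^3 - (4q+3)^2 - 14(4q+3) - 8 expands to 256q^4 + 896q^3 + 1136q^2 + 568q + 76,
and factoring out 4 leaves 4(64q^4 + 224q^3 + 284q^2 + 142q + 19).

4(64q^4 + 224q^3 + 284q^2 + 142q + 19)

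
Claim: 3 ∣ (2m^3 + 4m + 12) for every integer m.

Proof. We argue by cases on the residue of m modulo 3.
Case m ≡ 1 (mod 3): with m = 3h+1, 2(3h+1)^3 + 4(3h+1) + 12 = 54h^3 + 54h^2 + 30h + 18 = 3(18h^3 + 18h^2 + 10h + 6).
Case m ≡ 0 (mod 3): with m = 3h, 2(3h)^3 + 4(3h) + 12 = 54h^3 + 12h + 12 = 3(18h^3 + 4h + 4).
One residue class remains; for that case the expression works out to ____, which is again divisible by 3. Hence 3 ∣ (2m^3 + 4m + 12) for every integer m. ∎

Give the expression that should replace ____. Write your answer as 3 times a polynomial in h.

Only m ≡ 2 (mod 3) is unaccounted for. Put m = 3h+2:
2(3h+2)^3 + 4(3h+2) + 12 expands to 54h^3 + 108h^2 + 84h + 36,
and factoring out 3 leaves 3(18h^3 + 36h^2 + 28h + 12).

3(18h^3 + 36h^2 + 28h + 12)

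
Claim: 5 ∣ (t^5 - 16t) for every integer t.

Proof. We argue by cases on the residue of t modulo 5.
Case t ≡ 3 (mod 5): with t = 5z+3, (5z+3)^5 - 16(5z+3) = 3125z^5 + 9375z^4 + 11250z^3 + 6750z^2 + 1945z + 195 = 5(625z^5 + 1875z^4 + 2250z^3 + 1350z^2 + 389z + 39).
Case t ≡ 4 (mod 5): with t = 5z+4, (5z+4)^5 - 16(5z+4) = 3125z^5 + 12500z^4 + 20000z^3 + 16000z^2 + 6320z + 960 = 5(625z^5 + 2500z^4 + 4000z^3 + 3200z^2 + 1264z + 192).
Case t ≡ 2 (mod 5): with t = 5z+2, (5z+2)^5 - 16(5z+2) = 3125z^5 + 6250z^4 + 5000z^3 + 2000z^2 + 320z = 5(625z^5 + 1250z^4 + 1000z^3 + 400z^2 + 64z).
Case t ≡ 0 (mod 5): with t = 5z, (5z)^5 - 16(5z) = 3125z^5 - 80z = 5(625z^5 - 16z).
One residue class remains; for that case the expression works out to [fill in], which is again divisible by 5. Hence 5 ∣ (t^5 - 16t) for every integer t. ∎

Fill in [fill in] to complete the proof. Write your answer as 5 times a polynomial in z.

5(625z^5 + 625z^4 + 250z^3 + 50z^2 - 11z - 3)

Only t ≡ 1 (mod 5) is unaccounted for. Put t = 5z+1:
(5z+1)^5 - 16(5z+1) expands to 3125z^5 + 3125z^4 + 1250z^3 + 250z^2 - 55z - 15,
and factoring out 5 leaves 5(625z^5 + 625z^4 + 250z^3 + 50z^2 - 11z - 3).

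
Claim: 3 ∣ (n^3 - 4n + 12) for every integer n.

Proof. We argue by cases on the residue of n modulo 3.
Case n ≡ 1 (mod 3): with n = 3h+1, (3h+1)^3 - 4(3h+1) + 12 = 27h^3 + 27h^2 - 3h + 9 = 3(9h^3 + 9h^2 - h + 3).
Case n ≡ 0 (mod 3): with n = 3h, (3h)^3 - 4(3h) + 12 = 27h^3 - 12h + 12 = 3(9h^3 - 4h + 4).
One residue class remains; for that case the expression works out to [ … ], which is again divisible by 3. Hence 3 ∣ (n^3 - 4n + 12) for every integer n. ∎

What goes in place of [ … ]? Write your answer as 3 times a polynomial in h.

The residues treated are {1, 0}, so the missing case is n ≡ 2 (mod 3); write n = 3h+2.
Then (3h+2)^3 - 4(3h+2) + 12 = 27h^3 + 54h^2 + 24h + 12 = 3(9h^3 + 18h^2 + 8h + 4).

3(9h^3 + 18h^2 + 8h + 4)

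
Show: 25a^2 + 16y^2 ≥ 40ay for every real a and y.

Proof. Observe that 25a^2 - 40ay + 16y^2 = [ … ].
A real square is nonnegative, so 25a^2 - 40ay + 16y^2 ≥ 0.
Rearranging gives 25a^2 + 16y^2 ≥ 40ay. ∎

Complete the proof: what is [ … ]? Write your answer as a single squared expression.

(5a - 4y)^2

25a^2 - 40ay + 16y^2 is a perfect-square trinomial: the outer terms are (5a)^2 and (4y)^2, and the cross term is -2·5a·4y.
So 25a^2 - 40ay + 16y^2 = (5a - 4y)^2 ≥ 0.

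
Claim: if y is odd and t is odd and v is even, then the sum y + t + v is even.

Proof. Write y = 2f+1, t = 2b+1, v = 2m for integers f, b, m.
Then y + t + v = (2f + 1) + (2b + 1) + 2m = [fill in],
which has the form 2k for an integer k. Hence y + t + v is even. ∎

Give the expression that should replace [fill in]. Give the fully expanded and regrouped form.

(2f + 1) + (2b + 1) + 2m = 2b + 2f + 2m + 2
= 2(b + f + m + 1).
Since b + f + m + 1 is an integer, the sum is of the form 2k for an integer k.

2(b + f + m + 1)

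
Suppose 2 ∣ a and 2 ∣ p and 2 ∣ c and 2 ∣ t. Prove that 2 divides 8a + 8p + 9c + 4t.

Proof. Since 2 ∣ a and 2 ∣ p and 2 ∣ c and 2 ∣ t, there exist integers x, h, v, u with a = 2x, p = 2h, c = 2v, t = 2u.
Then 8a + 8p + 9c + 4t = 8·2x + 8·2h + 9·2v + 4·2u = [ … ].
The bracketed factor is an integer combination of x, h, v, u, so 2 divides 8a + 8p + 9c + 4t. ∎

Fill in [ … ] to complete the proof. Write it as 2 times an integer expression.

Pull the common 2 out of every term: 8·2x + 8·2h + 9·2v + 4·2u = 2(8h + 4u + 9v + 8x).
8h + 4u + 9v + 8x is an integer, which exhibits the divisibility.

2(8h + 4u + 9v + 8x)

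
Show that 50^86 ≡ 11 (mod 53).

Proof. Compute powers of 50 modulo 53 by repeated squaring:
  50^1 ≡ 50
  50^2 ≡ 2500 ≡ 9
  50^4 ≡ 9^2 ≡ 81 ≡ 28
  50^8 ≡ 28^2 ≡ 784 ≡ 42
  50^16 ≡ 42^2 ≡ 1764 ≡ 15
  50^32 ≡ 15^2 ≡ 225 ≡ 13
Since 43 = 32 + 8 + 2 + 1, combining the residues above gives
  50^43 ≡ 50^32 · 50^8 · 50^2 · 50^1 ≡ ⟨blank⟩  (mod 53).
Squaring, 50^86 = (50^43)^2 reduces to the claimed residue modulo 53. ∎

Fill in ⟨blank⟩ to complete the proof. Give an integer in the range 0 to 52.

45

Multiply the listed residues: 13 · 42 · 9 · 50 = 546 → 4914 → 245700.
Reducing modulo 53: 245700 = 4635·53 + 45, so 50^43 ≡ 45.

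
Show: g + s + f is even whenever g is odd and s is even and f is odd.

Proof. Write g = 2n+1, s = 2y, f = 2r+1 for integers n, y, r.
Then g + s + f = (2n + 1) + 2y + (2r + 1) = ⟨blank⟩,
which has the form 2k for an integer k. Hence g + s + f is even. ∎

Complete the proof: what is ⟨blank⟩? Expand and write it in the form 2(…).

2(n + r + y + 1)

(2n + 1) + 2y + (2r + 1) = 2n + 2r + 2y + 2
= 2(n + r + y + 1).
Since n + r + y + 1 is an integer, the sum is of the form 2k for an integer k.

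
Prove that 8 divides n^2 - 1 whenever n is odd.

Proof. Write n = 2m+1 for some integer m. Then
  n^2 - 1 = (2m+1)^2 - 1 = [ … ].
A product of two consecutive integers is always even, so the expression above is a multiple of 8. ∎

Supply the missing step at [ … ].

(2m+1)^2 - 1 = 4m^2 + 4m + 1 - 1 = 4m^2 + 4m = 4m(m+1).
Since m and m+1 are consecutive, m(m+1) is even, and 4·(even) is a multiple of 8.

4m(m + 1)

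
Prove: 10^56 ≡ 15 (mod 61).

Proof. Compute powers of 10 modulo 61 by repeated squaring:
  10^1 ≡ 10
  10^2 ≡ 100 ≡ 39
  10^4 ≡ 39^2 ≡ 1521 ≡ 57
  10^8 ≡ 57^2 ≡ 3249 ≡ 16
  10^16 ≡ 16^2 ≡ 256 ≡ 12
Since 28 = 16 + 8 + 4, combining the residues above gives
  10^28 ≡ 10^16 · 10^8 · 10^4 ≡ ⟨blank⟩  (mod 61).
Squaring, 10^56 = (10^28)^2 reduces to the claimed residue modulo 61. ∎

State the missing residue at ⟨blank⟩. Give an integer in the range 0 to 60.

25

Multiply the listed residues: 12 · 16 · 57 = 192 → 10944.
Reducing modulo 61: 10944 = 179·61 + 25, so 10^28 ≡ 25.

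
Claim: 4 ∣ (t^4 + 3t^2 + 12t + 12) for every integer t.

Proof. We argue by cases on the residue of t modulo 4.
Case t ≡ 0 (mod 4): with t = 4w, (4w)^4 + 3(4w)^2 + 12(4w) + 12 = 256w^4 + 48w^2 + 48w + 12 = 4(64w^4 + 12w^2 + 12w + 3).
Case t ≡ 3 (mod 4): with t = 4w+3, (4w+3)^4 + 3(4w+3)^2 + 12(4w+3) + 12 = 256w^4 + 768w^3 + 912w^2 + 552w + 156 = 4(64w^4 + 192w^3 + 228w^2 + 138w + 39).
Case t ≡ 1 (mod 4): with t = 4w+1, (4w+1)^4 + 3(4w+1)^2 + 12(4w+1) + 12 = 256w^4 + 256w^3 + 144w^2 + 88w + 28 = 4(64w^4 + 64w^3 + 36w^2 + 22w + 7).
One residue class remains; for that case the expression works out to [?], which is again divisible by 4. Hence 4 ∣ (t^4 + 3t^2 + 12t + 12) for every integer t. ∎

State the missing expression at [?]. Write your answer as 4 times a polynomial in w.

Only t ≡ 2 (mod 4) is unaccounted for. Put t = 4w+2:
(4w+2)^4 + 3(4w+2)^2 + 12(4w+2) + 12 expands to 256w^4 + 512w^3 + 432w^2 + 224w + 64,
and factoring out 4 leaves 4(64w^4 + 128w^3 + 108w^2 + 56w + 16).

4(64w^4 + 128w^3 + 108w^2 + 56w + 16)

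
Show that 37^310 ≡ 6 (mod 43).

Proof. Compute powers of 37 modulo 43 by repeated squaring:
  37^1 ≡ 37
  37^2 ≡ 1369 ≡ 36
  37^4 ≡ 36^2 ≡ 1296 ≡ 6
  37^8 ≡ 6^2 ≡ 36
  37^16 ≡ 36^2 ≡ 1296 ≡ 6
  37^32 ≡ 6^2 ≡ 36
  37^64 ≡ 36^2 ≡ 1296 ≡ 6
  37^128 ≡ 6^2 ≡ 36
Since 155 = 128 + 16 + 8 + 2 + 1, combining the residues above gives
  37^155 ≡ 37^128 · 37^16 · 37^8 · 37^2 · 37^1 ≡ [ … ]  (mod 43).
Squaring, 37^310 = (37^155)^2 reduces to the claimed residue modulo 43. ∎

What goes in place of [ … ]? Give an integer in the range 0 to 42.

37^128 · 37^16 · 37^8 · 37^2 · 37^1 ≡ 36 · 6 · 36 · 36 · 37 = 10357632.
10357632 mod 43 = 7, so 37^155 ≡ 7 (mod 43).

7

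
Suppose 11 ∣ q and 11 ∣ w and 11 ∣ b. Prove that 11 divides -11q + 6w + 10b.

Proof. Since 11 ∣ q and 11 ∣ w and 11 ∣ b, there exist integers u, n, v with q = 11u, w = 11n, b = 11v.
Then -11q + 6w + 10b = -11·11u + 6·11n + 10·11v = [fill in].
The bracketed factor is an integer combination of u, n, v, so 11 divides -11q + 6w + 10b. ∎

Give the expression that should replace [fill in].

Pull the common 11 out of every term: -11·11u + 6·11n + 10·11v = 11(6n - 11u + 10v).
6n - 11u + 10v is an integer, which exhibits the divisibility.

11(6n - 11u + 10v)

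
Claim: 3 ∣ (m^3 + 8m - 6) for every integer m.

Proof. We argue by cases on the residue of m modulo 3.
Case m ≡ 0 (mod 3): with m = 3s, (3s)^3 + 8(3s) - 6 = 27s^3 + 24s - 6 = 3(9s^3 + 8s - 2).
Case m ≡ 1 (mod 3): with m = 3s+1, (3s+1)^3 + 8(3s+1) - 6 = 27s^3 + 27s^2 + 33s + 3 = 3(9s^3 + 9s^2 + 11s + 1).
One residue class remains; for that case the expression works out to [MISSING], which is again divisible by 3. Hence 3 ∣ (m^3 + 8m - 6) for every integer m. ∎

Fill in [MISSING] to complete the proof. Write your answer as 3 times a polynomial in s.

3(9s^3 + 18s^2 + 20s + 6)

Only m ≡ 2 (mod 3) is unaccounted for. Put m = 3s+2:
(3s+2)^3 + 8(3s+2) - 6 expands to 27s^3 + 54s^2 + 60s + 18,
and factoring out 3 leaves 3(9s^3 + 18s^2 + 20s + 6).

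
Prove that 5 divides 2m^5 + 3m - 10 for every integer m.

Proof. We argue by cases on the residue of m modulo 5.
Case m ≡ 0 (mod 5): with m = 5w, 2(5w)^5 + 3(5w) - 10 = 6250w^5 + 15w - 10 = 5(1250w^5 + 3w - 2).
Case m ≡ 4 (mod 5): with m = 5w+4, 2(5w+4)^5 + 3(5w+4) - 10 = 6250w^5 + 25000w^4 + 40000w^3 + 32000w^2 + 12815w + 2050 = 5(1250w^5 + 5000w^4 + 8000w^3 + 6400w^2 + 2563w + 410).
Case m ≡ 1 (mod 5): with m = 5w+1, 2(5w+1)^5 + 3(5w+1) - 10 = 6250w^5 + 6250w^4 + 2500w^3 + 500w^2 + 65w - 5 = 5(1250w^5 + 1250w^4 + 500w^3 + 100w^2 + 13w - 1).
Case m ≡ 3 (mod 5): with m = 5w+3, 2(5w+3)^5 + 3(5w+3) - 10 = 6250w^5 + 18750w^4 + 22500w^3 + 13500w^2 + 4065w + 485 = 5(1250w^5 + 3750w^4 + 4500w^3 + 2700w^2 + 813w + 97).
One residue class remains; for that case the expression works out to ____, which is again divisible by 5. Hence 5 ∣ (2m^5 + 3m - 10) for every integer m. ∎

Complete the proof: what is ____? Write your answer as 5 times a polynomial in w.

Only m ≡ 2 (mod 5) is unaccounted for. Put m = 5w+2:
2(5w+2)^5 + 3(5w+2) - 10 expands to 6250w^5 + 12500w^4 + 10000w^3 + 4000w^2 + 815w + 60,
and factoring out 5 leaves 5(1250w^5 + 2500w^4 + 2000w^3 + 800w^2 + 163w + 12).

5(1250w^5 + 2500w^4 + 2000w^3 + 800w^2 + 163w + 12)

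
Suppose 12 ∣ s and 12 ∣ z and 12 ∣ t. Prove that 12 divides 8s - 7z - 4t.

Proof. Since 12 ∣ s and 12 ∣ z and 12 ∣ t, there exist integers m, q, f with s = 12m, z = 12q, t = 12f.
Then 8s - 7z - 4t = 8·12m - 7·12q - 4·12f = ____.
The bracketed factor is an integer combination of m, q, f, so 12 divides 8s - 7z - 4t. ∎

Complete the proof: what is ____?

Pull the common 12 out of every term: 8·12m - 7·12q - 4·12f = 12(-4f + 8m - 7q).
-4f + 8m - 7q is an integer, which exhibits the divisibility.

12(-4f + 8m - 7q)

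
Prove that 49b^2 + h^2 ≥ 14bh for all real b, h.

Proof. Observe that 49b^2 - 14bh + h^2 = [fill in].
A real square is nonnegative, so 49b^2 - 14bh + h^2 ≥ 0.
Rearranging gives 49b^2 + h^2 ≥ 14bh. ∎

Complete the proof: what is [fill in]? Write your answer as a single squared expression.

(7b - h)^2

The leading and trailing coefficients are 7^2 and 1^2, and 14 = 2·7·1, so the trinomial is (7b - h)^2.
Hence 49b^2 - 14bh + h^2 ≥ 0.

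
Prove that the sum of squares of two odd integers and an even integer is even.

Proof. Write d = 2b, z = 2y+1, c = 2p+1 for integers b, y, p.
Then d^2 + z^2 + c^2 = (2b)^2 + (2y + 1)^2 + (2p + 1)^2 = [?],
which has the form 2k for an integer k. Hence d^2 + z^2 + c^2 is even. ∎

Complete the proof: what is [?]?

Expanding: (2b)^2 + (2y + 1)^2 + (2p + 1)^2 = 4b^2 + 4p^2 + 4p + 4y^2 + 4y + 2.
Every term is even; pulling out the factor of 2 gives 2(2b^2 + 2p^2 + 2p + 2y^2 + 2y + 1).

2(2b^2 + 2p^2 + 2p + 2y^2 + 2y + 1)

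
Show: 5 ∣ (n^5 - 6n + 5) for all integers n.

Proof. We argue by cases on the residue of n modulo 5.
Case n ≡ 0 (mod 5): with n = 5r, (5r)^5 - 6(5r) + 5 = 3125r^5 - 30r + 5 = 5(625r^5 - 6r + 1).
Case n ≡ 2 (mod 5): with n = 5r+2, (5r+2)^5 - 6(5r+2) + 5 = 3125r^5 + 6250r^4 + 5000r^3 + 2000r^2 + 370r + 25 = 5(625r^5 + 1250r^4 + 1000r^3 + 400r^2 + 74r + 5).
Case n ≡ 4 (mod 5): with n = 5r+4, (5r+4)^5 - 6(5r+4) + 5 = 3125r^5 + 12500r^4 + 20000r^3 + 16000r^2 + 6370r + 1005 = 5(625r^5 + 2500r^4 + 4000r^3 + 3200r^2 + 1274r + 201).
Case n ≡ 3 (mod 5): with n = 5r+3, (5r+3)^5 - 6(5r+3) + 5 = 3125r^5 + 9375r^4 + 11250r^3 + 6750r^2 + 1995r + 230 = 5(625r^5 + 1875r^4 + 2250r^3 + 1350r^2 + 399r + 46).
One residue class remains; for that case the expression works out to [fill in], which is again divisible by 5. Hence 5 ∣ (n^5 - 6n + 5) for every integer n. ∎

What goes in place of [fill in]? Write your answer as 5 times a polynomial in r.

5(625r^5 + 625r^4 + 250r^3 + 50r^2 - r)

The residues treated are {0, 2, 4, 3}, so the missing case is n ≡ 1 (mod 5); write n = 5r+1.
Then (5r+1)^5 - 6(5r+1) + 5 = 3125r^5 + 3125r^4 + 1250r^3 + 250r^2 - 5r = 5(625r^5 + 625r^4 + 250r^3 + 50r^2 - r).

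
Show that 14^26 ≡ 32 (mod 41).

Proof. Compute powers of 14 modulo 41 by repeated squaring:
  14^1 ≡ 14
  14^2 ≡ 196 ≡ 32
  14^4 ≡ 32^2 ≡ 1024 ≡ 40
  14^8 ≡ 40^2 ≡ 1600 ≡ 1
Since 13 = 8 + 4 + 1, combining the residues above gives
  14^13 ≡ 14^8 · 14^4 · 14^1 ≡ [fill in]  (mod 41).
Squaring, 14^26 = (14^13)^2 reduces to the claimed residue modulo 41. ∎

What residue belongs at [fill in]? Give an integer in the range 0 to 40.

14^8 · 14^4 · 14^1 ≡ 1 · 40 · 14 = 560.
560 mod 41 = 27, so 14^13 ≡ 27 (mod 41).

27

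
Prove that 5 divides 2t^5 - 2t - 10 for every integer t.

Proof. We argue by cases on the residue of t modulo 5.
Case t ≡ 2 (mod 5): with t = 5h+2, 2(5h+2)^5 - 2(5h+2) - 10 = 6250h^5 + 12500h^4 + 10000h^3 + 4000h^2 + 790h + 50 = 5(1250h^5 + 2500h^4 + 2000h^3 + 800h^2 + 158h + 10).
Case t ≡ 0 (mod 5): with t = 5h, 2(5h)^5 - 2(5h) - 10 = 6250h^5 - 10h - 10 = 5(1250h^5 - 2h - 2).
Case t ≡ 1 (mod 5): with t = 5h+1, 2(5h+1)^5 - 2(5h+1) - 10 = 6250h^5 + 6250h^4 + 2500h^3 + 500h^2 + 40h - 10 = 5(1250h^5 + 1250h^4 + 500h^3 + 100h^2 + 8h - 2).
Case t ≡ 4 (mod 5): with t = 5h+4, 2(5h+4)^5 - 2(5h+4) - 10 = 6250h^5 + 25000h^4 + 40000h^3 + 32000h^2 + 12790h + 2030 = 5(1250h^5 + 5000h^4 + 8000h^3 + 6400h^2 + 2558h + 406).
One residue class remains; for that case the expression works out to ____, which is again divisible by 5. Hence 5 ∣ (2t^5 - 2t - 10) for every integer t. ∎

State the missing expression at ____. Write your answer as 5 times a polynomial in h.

5(1250h^5 + 3750h^4 + 4500h^3 + 2700h^2 + 808h + 94)

Only t ≡ 3 (mod 5) is unaccounted for. Put t = 5h+3:
2(5h+3)^5 - 2(5h+3) - 10 expands to 6250h^5 + 18750h^4 + 22500h^3 + 13500h^2 + 4040h + 470,
and factoring out 5 leaves 5(1250h^5 + 3750h^4 + 4500h^3 + 2700h^2 + 808h + 94).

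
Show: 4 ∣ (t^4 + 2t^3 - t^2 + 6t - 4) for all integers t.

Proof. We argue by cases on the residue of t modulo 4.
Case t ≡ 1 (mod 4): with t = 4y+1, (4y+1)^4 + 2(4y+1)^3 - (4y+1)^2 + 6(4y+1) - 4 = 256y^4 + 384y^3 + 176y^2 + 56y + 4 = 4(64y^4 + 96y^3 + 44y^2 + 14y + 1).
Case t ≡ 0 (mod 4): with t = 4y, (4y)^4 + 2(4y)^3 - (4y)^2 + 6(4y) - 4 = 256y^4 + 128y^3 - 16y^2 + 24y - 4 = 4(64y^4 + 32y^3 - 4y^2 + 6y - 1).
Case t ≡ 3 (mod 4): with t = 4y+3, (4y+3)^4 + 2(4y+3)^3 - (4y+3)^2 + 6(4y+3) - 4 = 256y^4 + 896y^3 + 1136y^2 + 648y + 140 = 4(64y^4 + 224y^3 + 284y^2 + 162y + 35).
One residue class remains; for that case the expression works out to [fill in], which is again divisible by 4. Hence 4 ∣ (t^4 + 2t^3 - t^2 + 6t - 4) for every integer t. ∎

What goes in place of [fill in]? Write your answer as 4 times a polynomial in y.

4(64y^4 + 160y^3 + 140y^2 + 58y + 9)

Only t ≡ 2 (mod 4) is unaccounted for. Put t = 4y+2:
(4y+2)^4 + 2(4y+2)^3 - (4y+2)^2 + 6(4y+2) - 4 expands to 256y^4 + 640y^3 + 560y^2 + 232y + 36,
and factoring out 4 leaves 4(64y^4 + 160y^3 + 140y^2 + 58y + 9).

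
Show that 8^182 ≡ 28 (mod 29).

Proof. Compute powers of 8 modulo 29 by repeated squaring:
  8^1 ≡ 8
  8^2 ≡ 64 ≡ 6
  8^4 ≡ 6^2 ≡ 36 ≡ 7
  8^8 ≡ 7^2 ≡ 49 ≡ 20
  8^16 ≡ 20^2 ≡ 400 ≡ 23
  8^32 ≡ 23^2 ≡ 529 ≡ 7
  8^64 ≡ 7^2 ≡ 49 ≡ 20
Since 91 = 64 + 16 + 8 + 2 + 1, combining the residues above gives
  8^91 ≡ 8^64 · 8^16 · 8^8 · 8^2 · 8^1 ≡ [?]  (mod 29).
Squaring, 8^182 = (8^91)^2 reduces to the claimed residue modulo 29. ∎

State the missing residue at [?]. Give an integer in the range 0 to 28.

17

Multiply the listed residues: 20 · 23 · 20 · 6 · 8 = 460 → 9200 → 55200 → 441600.
Reducing modulo 29: 441600 = 15227·29 + 17, so 8^91 ≡ 17.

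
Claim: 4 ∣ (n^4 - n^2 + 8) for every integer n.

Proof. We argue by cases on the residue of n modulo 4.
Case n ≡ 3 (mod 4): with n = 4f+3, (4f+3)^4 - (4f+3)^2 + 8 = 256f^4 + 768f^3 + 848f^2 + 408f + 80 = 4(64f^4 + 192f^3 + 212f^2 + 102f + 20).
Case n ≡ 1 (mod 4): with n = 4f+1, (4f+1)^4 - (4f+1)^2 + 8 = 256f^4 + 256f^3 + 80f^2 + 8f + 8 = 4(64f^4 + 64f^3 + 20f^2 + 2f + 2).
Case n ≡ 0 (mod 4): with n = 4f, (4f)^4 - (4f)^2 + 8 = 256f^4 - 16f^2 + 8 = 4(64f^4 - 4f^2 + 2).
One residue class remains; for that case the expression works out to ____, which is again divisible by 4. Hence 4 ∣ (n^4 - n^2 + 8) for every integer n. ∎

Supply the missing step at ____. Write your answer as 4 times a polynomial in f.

4(64f^4 + 128f^3 + 92f^2 + 28f + 5)

Only n ≡ 2 (mod 4) is unaccounted for. Put n = 4f+2:
(4f+2)^4 - (4f+2)^2 + 8 expands to 256f^4 + 512f^3 + 368f^2 + 112f + 20,
and factoring out 4 leaves 4(64f^4 + 128f^3 + 92f^2 + 28f + 5).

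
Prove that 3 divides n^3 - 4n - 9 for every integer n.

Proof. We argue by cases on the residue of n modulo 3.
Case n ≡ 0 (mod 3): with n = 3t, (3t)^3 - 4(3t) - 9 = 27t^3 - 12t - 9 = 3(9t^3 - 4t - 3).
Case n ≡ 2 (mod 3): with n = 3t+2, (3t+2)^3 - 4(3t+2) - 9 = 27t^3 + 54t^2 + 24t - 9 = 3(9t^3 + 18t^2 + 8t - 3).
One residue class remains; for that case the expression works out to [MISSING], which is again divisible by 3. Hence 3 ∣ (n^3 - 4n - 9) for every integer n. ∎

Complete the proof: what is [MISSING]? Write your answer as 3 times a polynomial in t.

Only n ≡ 1 (mod 3) is unaccounted for. Put n = 3t+1:
(3t+1)^3 - 4(3t+1) - 9 expands to 27t^3 + 27t^2 - 3t - 12,
and factoring out 3 leaves 3(9t^3 + 9t^2 - t - 4).

3(9t^3 + 9t^2 - t - 4)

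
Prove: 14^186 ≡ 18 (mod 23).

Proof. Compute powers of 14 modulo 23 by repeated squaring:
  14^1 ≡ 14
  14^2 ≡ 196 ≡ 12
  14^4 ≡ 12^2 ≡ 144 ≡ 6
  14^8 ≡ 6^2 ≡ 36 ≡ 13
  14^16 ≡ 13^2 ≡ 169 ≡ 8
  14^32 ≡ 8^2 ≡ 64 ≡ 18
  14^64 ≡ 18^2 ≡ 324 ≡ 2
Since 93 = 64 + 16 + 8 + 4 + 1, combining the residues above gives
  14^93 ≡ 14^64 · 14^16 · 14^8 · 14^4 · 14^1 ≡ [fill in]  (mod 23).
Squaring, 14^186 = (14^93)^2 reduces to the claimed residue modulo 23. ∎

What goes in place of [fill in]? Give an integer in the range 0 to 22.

15

14^64 · 14^16 · 14^8 · 14^4 · 14^1 ≡ 2 · 8 · 13 · 6 · 14 = 17472.
17472 mod 23 = 15, so 14^93 ≡ 15 (mod 23).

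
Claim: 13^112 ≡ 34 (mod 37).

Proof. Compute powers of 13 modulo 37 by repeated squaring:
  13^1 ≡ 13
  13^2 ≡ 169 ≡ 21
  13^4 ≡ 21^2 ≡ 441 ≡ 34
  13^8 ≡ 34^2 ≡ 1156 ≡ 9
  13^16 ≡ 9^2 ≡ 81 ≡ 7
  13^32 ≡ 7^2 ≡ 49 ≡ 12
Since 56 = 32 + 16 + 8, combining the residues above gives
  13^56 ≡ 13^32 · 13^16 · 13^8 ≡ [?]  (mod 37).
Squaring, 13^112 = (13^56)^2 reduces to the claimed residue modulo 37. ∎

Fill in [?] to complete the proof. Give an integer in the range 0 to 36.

Multiply the listed residues: 12 · 7 · 9 = 84 → 756.
Reducing modulo 37: 756 = 20·37 + 16, so 13^56 ≡ 16.

16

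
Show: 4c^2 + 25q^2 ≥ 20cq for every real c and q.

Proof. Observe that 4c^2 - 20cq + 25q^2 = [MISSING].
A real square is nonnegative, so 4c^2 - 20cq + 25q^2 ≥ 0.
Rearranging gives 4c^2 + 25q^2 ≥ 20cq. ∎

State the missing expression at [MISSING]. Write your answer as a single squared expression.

(2c - 5q)^2

4c^2 - 20cq + 25q^2 is a perfect-square trinomial: the outer terms are (2c)^2 and (5q)^2, and the cross term is -2·2c·5q.
So 4c^2 - 20cq + 25q^2 = (2c - 5q)^2 ≥ 0.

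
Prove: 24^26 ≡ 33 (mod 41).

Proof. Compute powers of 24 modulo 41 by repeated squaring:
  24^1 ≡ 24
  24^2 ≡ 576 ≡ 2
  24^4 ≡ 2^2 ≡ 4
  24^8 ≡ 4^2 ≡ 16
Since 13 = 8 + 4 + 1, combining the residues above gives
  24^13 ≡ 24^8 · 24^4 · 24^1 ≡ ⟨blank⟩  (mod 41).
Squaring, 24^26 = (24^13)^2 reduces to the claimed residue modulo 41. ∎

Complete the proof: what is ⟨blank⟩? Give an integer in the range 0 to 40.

19

Multiply the listed residues: 16 · 4 · 24 = 64 → 1536.
Reducing modulo 41: 1536 = 37·41 + 19, so 24^13 ≡ 19.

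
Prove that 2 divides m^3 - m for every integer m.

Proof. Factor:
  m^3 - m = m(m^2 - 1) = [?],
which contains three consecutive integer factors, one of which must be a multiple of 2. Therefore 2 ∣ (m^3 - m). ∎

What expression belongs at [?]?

m(m^2 - 1) = m(m - 1)(m + 1) = (m - 1)m(m + 1).
These three factors are consecutive integers, so their product is divisible by 2.

(m - 1)m(m + 1)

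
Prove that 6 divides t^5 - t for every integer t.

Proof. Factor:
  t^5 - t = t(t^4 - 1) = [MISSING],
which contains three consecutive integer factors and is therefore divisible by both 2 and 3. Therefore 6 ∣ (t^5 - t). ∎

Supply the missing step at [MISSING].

t^4 - 1 = (t^2 - 1)(t^2 + 1), and t^2 - 1 = (t-1)(t+1).
So t(t^4 - 1) = (t - 1)t(t + 1)(t^2 + 1).

(t - 1)t(t + 1)(t^2 + 1)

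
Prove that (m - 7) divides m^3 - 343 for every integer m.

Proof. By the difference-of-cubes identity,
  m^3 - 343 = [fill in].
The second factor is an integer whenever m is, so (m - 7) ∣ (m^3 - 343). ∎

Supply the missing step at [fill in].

(m - 7)(m^2 + 7m + 49)

a^3 - b^3 = (a - b)(a^2 + ab + b^2). With a = m, b = 7:
m^3 - 343 = (m - 7)(m^2 + 7m + 49).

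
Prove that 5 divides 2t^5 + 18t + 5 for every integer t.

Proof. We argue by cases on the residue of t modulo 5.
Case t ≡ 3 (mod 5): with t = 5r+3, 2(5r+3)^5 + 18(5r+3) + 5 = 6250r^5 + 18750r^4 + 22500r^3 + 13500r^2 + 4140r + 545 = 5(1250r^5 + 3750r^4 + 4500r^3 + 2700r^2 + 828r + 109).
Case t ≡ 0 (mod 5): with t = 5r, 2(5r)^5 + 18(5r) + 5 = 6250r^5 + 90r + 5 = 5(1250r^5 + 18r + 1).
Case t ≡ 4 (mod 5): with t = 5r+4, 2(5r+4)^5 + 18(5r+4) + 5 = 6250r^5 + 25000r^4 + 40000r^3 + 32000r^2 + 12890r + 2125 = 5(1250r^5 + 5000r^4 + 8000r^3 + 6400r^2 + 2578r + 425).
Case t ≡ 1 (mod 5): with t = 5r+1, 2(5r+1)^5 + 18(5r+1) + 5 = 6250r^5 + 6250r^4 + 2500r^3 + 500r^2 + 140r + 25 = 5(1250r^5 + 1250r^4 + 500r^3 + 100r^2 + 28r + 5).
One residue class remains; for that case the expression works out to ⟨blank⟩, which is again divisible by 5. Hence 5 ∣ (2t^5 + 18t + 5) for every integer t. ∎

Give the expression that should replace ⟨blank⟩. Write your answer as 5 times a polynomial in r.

The residues treated are {3, 0, 4, 1}, so the missing case is t ≡ 2 (mod 5); write t = 5r+2.
Then 2(5r+2)^5 + 18(5r+2) + 5 = 6250r^5 + 12500r^4 + 10000r^3 + 4000r^2 + 890r + 105 = 5(1250r^5 + 2500r^4 + 2000r^3 + 800r^2 + 178r + 21).

5(1250r^5 + 2500r^4 + 2000r^3 + 800r^2 + 178r + 21)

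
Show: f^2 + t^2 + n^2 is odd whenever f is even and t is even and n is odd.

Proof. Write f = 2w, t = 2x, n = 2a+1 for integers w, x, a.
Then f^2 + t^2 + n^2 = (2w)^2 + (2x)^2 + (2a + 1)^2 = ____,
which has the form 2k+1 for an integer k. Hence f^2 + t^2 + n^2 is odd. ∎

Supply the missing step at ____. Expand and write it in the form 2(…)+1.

Expanding: (2w)^2 + (2x)^2 + (2a + 1)^2 = 4a^2 + 4a + 4w^2 + 4x^2 + 1.
Every term except the constant is even, so this is 2(2a^2 + 2a + 2w^2 + 2x^2) + 1,
and 2a^2 + 2a + 2w^2 + 2x^2 ∈ ℤ gives the required form.

2(2a^2 + 2a + 2w^2 + 2x^2) + 1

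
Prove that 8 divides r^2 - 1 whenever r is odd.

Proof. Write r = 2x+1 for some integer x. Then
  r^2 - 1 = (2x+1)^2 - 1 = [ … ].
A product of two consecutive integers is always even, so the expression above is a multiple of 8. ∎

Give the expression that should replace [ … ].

4x(x + 1)

(2x+1)^2 - 1 = 4x^2 + 4x + 1 - 1 = 4x^2 + 4x = 4x(x+1).
Since x and x+1 are consecutive, x(x+1) is even, and 4·(even) is a multiple of 8.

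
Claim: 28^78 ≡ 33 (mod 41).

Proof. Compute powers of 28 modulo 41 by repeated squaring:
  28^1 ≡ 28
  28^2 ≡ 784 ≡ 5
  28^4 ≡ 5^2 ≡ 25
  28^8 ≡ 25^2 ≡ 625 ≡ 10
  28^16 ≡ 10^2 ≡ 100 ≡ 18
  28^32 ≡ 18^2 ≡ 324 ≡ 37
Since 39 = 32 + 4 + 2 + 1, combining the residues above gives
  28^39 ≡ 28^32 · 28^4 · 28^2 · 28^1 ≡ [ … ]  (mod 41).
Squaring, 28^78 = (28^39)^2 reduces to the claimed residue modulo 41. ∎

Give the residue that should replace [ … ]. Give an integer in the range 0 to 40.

22

Multiply the listed residues: 37 · 25 · 5 · 28 = 925 → 4625 → 129500.
Reducing modulo 41: 129500 = 3158·41 + 22, so 28^39 ≡ 22.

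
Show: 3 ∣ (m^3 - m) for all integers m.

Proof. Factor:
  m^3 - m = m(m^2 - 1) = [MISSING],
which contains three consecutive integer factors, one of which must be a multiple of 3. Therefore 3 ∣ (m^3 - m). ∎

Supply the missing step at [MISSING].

(m - 1)m(m + 1)

m(m^2 - 1) = m(m - 1)(m + 1) = (m - 1)m(m + 1).
These three factors are consecutive integers, so their product is divisible by 3.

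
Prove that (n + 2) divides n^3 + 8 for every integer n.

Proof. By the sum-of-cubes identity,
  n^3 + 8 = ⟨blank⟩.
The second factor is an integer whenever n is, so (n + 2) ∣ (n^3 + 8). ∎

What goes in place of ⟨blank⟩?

a^3 + b^3 = (a + b)(a^2 - ab + b^2). With a = n, b = 2:
n^3 + 8 = (n + 2)(n^2 - 2n + 4).

(n + 2)(n^2 - 2n + 4)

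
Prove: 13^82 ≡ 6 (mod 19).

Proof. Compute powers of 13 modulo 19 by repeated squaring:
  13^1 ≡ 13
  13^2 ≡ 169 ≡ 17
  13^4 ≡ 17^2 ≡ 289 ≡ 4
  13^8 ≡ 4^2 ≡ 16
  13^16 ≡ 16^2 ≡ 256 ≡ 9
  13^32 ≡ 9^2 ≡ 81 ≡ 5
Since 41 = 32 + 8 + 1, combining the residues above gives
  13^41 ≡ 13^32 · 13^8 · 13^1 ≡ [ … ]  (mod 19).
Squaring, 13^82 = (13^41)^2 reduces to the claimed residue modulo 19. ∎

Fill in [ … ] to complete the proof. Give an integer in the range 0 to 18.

Multiply the listed residues: 5 · 16 · 13 = 80 → 1040.
Reducing modulo 19: 1040 = 54·19 + 14, so 13^41 ≡ 14.

14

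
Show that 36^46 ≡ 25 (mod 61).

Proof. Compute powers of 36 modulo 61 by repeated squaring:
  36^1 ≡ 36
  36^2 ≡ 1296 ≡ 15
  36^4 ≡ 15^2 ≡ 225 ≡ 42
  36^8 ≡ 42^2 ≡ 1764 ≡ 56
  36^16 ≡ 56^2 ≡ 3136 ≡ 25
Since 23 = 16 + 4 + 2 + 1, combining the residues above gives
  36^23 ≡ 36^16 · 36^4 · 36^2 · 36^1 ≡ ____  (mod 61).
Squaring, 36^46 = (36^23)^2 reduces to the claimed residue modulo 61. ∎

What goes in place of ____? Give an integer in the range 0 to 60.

5

36^16 · 36^4 · 36^2 · 36^1 ≡ 25 · 42 · 15 · 36 = 567000.
567000 mod 61 = 5, so 36^23 ≡ 5 (mod 61).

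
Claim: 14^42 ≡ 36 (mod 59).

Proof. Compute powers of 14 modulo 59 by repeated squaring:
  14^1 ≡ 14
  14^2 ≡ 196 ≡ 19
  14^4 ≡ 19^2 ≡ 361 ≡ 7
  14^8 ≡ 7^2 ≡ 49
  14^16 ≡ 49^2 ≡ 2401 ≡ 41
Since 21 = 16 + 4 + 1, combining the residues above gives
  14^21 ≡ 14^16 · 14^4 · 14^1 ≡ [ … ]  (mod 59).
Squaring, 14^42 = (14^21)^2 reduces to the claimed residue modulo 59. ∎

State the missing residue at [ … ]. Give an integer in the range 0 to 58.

14^16 · 14^4 · 14^1 ≡ 41 · 7 · 14 = 4018.
4018 mod 59 = 6, so 14^21 ≡ 6 (mod 59).

6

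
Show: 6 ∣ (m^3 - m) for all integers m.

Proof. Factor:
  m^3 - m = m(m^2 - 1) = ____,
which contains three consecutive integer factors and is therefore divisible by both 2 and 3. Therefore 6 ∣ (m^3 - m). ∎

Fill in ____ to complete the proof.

(m - 1)m(m + 1)

m(m^2 - 1) = m(m - 1)(m + 1) = (m - 1)m(m + 1).
These three factors are consecutive integers, so their product is divisible by 6.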